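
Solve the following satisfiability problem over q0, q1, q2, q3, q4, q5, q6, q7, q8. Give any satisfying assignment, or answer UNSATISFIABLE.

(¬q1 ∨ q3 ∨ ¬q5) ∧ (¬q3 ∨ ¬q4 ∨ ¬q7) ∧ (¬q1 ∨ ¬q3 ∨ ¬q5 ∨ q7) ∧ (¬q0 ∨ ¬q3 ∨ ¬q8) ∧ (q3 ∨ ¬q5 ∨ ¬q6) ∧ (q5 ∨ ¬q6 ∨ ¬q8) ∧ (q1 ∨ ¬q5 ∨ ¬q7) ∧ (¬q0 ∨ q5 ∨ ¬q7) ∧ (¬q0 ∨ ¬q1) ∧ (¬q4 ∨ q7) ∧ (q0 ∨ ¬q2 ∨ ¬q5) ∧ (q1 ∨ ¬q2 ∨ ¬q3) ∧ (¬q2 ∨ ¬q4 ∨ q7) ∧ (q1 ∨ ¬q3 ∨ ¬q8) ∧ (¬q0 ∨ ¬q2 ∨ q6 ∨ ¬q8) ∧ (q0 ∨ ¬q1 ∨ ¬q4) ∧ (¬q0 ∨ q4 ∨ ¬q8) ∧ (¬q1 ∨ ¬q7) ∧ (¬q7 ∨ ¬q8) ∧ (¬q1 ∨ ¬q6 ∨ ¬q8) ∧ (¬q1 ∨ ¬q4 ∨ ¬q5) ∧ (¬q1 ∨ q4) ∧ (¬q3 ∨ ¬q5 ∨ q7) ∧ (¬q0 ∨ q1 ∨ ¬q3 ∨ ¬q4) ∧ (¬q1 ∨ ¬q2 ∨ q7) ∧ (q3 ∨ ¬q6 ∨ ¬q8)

q0 = False; q1 = False; q2 = False; q3 = True; q4 = False; q5 = False; q6 = False; q7 = True; q8 = False

Set q0 = False.
Try q1 = True:
  (q0 ∨ ¬q1 ∨ ¬q4) forces q4 = False.
  clause (¬q1 ∨ q4) is falsified — backtrack.
So q1 = False.
Set q2 = False.
Set q3 = True.
  then (q1 ∨ ¬q3 ∨ ¬q8) forces q8 = False.
Try q4 = True:
  (¬q3 ∨ ¬q4 ∨ ¬q7) forces q7 = False.
  clause (¬q4 ∨ q7) is falsified — backtrack.
So q4 = False.
Try q5 = True:
  (q1 ∨ ¬q5 ∨ ¬q7) forces q7 = False.
  clause (¬q3 ∨ ¬q5 ∨ q7) is falsified — backtrack.
So q5 = False.
Set q6 = False.
Set q7 = True.
All clauses satisfied.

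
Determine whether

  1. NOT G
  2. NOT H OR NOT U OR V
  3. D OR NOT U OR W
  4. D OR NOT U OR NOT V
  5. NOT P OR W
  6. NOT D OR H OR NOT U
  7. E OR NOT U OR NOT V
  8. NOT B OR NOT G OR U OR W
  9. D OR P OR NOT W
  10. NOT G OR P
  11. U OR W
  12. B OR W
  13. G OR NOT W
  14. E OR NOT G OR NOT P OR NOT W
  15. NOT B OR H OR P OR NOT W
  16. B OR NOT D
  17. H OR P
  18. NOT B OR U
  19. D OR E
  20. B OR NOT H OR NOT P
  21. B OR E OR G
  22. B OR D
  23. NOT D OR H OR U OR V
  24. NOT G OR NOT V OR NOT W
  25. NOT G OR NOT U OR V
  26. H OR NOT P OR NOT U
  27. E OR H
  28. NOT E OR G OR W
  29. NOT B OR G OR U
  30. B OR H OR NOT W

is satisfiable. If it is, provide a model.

Case G = True:
  Clause (NOT G) is falsified — contradiction.
Case G = False:
  (G OR NOT W) forces W = False.
  (NOT P OR W) forces P = False.
  (U OR W) forces U = True.
  (D OR NOT U OR W) forces D = True.
  (NOT D OR H OR NOT U) forces H = True.
  (NOT H OR NOT U OR V) forces V = True.
  (E OR NOT U OR NOT V) forces E = True.
  Clause (NOT E OR G OR W) is falsified — contradiction.
Both cases fail, so the formula is unsatisfiable.

Unsatisfiable — no assignment works.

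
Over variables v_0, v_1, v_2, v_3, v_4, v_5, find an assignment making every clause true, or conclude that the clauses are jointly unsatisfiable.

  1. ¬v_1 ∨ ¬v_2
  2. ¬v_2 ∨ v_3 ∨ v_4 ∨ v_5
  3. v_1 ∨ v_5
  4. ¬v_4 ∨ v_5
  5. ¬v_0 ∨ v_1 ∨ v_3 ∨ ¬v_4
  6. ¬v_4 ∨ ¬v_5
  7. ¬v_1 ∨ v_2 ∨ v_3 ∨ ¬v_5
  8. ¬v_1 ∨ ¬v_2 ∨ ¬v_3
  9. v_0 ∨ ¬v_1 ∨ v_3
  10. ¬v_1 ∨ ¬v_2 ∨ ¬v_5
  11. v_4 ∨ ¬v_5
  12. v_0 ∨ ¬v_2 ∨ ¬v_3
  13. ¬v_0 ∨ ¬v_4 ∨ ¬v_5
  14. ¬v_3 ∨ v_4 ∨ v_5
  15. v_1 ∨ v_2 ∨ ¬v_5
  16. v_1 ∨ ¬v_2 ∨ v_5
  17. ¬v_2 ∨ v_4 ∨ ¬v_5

Set v_0 = True.
Try v_1 = False:
  (v_1 ∨ v_5) forces v_5 = True.
  (¬v_4 ∨ ¬v_5) forces v_4 = False.
  clause (v_4 ∨ ¬v_5) is falsified — backtrack.
So v_1 = True.
  then (¬v_1 ∨ ¬v_2) forces v_2 = False.
Set v_3 = False.
  then (¬v_1 ∨ v_2 ∨ v_3 ∨ ¬v_5) forces v_5 = False.
  then (¬v_4 ∨ v_5) forces v_4 = False.
All clauses satisfied.

v_0 = True, v_1 = True, v_2 = False, v_3 = False, v_4 = False, v_5 = False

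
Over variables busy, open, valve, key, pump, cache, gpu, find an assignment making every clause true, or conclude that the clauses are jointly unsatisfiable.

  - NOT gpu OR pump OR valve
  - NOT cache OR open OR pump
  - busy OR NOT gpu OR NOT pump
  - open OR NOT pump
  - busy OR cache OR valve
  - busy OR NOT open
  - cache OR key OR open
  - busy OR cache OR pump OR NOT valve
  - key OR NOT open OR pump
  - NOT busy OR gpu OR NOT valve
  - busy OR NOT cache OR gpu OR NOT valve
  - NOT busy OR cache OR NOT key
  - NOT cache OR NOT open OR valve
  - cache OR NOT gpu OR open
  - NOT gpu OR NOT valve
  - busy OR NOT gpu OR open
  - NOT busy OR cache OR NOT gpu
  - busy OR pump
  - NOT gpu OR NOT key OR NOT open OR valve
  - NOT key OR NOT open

busy = True, open = True, valve = False, key = False, pump = True, cache = False, gpu = False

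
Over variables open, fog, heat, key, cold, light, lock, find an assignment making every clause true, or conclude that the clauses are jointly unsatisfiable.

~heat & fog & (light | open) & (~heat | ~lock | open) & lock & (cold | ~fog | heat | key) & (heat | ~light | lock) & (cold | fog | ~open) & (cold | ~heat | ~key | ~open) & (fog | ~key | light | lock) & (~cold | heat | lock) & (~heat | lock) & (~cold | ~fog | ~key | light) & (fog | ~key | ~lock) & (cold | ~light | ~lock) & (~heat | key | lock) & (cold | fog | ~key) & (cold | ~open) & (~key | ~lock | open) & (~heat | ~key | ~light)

open = True, fog = True, heat = False, key = False, cold = True, light = True, lock = True

Unit clause (~heat) forces heat = False.
Unit clause (fog) forces fog = True.
Unit clause (lock) forces lock = True.
Set open = True.
  then (cold | ~open) forces cold = True.
Set key = False.
Set light = True.
All clauses satisfied.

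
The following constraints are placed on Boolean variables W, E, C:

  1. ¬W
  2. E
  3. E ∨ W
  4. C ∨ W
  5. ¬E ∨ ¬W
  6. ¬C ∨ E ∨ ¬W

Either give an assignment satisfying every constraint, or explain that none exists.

W = False, E = True, C = True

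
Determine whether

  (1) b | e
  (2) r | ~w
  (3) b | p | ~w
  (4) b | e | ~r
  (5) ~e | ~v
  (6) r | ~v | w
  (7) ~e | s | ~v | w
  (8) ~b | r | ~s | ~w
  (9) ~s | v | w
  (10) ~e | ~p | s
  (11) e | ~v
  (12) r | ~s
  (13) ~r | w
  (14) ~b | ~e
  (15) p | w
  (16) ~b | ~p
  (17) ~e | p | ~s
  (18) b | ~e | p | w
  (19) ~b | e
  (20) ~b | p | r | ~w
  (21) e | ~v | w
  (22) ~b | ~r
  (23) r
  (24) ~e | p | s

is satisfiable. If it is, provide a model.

Unit clause (r) forces r = True.
In (~r | w) only w is left, so w = True.
In (~b | ~r) only ~b is left, so b = False.
In (b | e) only e is left, so e = True.
In (b | p | ~w) only p is left, so p = True.
In (~e | ~v) only ~v is left, so v = False.
In (~e | ~p | s) only s is left, so s = True.
All clauses satisfied.

v=F, r=T, b=F, p=T, e=T, s=T, w=T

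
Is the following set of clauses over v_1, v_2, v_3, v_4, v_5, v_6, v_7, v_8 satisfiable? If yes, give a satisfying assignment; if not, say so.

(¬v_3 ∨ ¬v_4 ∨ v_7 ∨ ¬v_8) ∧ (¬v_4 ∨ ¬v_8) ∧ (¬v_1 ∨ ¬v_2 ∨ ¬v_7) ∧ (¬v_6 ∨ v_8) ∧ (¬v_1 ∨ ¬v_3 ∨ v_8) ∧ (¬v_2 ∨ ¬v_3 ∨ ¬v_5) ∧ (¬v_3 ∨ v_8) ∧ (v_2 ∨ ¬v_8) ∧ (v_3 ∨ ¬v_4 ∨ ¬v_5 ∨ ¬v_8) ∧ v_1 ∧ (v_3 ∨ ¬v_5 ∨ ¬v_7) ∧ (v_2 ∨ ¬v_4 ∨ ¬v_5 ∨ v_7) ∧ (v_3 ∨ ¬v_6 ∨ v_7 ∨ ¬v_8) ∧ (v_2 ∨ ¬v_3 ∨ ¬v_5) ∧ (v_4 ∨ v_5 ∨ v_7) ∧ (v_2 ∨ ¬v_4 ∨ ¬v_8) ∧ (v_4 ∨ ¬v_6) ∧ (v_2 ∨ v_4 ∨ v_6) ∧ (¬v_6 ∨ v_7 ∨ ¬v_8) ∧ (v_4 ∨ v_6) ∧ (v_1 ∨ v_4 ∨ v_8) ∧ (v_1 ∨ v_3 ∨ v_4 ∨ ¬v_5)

Unit clause (v_1) forces v_1 = True.
Set v_2 = True.
  then (¬v_1 ∨ ¬v_2 ∨ ¬v_7) forces v_7 = False.
Try v_3 = True:
  (¬v_1 ∨ ¬v_3 ∨ v_8) forces v_8 = True.
  (¬v_3 ∨ ¬v_4 ∨ v_7 ∨ ¬v_8) forces v_4 = False.
  (¬v_2 ∨ ¬v_3 ∨ ¬v_5) forces v_5 = False.
  clause (v_4 ∨ v_5 ∨ v_7) is falsified — backtrack.
So v_3 = False.
Set v_4 = True.
  then (¬v_4 ∨ ¬v_8) forces v_8 = False.
  then (¬v_6 ∨ v_8) forces v_6 = False.
Set v_5 = True.
All clauses satisfied.

v_1 = True; v_2 = True; v_3 = False; v_4 = True; v_5 = True; v_6 = False; v_7 = False; v_8 = False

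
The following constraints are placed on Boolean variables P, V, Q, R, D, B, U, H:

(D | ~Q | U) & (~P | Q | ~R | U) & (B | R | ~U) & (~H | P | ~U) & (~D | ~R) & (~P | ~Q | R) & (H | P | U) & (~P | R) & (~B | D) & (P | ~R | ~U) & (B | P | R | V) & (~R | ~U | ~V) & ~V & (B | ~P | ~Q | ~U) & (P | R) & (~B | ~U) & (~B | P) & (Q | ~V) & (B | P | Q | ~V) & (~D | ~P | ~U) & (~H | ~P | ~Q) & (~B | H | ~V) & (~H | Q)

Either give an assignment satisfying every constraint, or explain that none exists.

P = True, V = False, Q = False, R = True, D = False, B = False, U = True, H = False

Unit clause (~V) forces V = False.
Set P = True.
  then (~P | R) forces R = True.
  then (~D | ~R) forces D = False.
  then (~B | D) forces B = False.
Try Q = True:
  (D | ~Q | U) forces U = True.
  clause (B | ~P | ~Q | ~U) is falsified — backtrack.
So Q = False.
  then (~P | Q | ~R | U) forces U = True.
  then (~H | Q) forces H = False.
All clauses satisfied.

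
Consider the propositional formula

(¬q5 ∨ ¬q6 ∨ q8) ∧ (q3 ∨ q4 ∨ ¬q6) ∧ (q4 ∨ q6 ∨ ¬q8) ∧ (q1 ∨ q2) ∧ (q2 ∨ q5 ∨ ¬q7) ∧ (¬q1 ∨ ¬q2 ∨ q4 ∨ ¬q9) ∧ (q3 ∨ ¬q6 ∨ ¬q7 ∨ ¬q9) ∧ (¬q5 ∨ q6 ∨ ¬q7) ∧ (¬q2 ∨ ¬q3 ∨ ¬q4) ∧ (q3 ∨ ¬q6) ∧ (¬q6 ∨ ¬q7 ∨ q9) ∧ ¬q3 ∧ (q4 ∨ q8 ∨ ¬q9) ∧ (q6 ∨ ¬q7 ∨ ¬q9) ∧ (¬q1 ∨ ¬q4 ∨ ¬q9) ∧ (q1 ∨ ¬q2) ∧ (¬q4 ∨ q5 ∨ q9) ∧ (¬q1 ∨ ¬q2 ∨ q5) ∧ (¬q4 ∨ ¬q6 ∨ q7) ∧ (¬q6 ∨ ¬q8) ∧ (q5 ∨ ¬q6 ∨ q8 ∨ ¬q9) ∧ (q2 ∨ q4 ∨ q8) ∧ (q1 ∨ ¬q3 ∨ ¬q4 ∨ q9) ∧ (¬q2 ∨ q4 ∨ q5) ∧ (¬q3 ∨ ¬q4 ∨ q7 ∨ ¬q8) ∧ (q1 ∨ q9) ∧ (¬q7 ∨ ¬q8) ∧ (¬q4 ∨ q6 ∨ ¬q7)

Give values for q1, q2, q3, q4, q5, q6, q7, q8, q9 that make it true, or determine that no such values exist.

q1=T, q2=F, q3=F, q4=T, q5=T, q6=F, q7=F, q8=F, q9=F

Unit clause (¬q3) forces q3 = False.
In (q3 ∨ ¬q6) only ¬q6 is left, so q6 = False.
Try q1 = False:
  (q1 ∨ q2) forces q2 = True.
  clause (q1 ∨ ¬q2) is falsified — backtrack.
So q1 = True.
Set q2 = False.
Set q4 = True.
  then (¬q1 ∨ ¬q4 ∨ ¬q9) forces q9 = False.
  then (¬q4 ∨ q5 ∨ q9) forces q5 = True.
  then (¬q4 ∨ q6 ∨ ¬q7) forces q7 = False.
Set q8 = False.
All clauses satisfied.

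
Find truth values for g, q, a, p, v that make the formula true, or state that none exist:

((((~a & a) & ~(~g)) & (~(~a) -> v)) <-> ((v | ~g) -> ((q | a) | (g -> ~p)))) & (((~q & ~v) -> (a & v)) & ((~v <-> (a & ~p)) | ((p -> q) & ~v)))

g = True, q = False, a = False, p = True, v = True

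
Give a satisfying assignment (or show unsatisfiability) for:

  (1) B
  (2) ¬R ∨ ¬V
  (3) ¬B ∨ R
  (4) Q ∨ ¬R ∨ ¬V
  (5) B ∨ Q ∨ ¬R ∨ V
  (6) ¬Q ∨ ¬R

Unit clause (B) forces B = True.
In (¬B ∨ R) only R is left, so R = True.
In (¬Q ∨ ¬R) only ¬Q is left, so Q = False.
In (¬R ∨ ¬V) only ¬V is left, so V = False.
Check each clause:
  (B): B holds.
  (¬R ∨ ¬V): ¬V holds.
  (¬B ∨ R): R holds.
  (Q ∨ ¬R ∨ ¬V): ¬V holds.
  (B ∨ Q ∨ ¬R ∨ V): B holds.
  (¬Q ∨ ¬R): ¬Q holds.
All clauses satisfied.

Q = False, R = True, V = False, B = True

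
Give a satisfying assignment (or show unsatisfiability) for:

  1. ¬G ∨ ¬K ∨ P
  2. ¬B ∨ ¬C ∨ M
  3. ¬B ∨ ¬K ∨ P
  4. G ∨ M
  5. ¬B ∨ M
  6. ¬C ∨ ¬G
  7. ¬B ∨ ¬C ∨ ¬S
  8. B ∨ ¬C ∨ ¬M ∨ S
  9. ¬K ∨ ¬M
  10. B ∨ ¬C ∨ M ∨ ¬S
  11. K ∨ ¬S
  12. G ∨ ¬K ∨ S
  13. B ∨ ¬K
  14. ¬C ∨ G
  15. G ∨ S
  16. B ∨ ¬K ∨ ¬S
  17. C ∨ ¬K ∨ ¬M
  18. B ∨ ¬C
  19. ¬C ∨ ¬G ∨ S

G = True, C = False, S = False, P = False, B = False, K = False, M = True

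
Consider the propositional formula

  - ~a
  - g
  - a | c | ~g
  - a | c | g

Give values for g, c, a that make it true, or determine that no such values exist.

Unit clause (~a) forces a = False.
Unit clause (g) forces g = True.
In (a | c | ~g) only c is left, so c = True.
Check each clause:
  (~a): ~a holds.
  (g): g holds.
  (a | c | ~g): c holds.
  (a | c | g): c holds.
All clauses satisfied.

g = True, c = True, a = False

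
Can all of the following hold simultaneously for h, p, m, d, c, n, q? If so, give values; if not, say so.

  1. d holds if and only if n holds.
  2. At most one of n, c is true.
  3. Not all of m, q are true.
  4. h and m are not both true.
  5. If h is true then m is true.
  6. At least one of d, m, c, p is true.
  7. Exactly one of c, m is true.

h = False, p = True, m = False, d = False, c = True, n = False, q = False

  (1) d=F, n=F — same ✓
  (2) {n, c}: 1 true — at most one ✓
  (3) {m, q}: 0/2 true — not all ✓
  (4) h=F, m=F — not both ✓
  (5) h=F ⇒ m: vacuous ✓
  (6) {d, m, c, p}: 2 true — at least one ✓
  (7) {c, m}: 1 true — exactly one ✓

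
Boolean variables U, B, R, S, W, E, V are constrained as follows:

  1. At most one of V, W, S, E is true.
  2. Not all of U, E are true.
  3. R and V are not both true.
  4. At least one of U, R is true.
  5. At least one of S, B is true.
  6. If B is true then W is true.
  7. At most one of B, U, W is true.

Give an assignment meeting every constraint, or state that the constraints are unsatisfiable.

U: True; B: False; R: False; S: True; W: False; E: False; V: False

  (1) {V, W, S, E}: 1 true — at most one ✓
  (2) {U, E}: 1/2 true — not all ✓
  (3) R=F, V=F — not both ✓
  (4) {U, R}: 1 true — at least one ✓
  (5) {S, B}: 1 true — at least one ✓
  (6) B=F ⇒ W: vacuous ✓
  (7) {B, U, W}: 1 true — at most one ✓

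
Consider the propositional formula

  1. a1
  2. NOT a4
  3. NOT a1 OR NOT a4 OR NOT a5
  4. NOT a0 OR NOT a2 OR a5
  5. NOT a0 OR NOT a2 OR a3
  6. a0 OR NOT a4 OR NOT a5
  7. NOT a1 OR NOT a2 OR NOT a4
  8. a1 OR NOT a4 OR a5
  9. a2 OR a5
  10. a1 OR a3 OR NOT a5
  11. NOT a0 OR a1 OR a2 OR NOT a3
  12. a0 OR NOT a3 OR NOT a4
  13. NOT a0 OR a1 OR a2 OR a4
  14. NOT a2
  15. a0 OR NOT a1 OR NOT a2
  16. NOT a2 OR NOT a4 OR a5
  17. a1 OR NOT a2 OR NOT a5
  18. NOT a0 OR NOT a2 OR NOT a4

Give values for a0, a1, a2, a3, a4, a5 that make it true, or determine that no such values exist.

Unit clause (a1) forces a1 = True.
Unit clause (NOT a4) forces a4 = False.
Unit clause (NOT a2) forces a2 = False.
In (a2 OR a5) only a5 is left, so a5 = True.
Set a0 = True.
Set a3 = False.
All clauses satisfied.

a0=T, a1=T, a2=F, a3=F, a4=F, a5=T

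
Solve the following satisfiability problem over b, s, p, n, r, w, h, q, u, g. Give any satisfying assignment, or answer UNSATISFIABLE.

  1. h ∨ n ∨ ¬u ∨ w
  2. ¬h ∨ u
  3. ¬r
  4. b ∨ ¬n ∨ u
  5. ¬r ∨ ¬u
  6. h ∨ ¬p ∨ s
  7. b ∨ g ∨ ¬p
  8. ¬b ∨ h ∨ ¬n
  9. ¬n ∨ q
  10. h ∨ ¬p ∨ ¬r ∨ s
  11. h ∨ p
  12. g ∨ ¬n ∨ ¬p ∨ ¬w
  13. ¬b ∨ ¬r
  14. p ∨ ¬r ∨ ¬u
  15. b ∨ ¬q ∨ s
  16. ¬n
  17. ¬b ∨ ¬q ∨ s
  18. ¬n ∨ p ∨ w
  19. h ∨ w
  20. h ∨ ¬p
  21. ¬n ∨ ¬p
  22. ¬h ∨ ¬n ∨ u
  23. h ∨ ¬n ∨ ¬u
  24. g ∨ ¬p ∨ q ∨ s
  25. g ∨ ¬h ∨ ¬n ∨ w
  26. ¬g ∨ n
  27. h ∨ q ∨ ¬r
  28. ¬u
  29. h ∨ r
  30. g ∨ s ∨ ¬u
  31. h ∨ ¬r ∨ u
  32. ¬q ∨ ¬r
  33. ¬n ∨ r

Case h = True:
  (¬h ∨ u) forces u = True.
  Clause (¬u) is falsified — contradiction.
Case h = False:
  (¬r) forces r = False.
  Clause (h ∨ r) is falsified — contradiction.
Both cases fail, so the formula is unsatisfiable.

The formula is unsatisfiable.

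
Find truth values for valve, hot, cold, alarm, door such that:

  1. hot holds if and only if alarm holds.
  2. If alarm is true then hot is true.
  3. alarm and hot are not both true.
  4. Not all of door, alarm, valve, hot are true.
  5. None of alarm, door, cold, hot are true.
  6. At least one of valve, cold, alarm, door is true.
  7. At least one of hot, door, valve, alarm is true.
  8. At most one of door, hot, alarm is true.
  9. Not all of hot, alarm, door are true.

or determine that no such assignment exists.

valve = True, hot = False, cold = False, alarm = False, door = False

  (1) hot=F, alarm=F — same ✓
  (2) alarm=F ⇒ hot: vacuous ✓
  (3) alarm=F, hot=F — not both ✓
  (4) {door, alarm, valve, hot}: 1/4 true — not all ✓
  (5) {alarm, door, cold, hot}: 0 true — none ✓
  (6) {valve, cold, alarm, door}: 1 true — at least one ✓
  (7) {hot, door, valve, alarm}: 1 true — at least one ✓
  (8) {door, hot, alarm}: 0 true — at most one ✓
  (9) {hot, alarm, door}: 0/3 true — not all ✓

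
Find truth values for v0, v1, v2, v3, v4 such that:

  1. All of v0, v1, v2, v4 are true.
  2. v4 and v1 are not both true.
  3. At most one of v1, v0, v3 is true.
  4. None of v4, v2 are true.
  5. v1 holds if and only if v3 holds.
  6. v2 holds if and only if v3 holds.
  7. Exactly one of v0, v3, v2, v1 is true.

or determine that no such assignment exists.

Unsatisfiable — no assignment works.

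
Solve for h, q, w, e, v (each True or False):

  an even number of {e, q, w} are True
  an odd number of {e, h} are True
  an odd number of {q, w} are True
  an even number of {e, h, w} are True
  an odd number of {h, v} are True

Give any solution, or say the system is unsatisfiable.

h = False, q = False, w = True, e = True, v = True

{e, q, w}: 2 true → even ✓
{e, h}: 1 true → odd ✓
{q, w}: 1 true → odd ✓
{e, h, w}: 2 true → even ✓
{h, v}: 1 true → odd ✓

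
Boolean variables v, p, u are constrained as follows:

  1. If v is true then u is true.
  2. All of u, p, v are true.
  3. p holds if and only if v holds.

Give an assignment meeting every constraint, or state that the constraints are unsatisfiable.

v: True, p: True, u: True

  (1) v=T ⇒ u: T ✓
  (2) {u, p, v}: all 3 true ✓
  (3) p=T, v=T — same ✓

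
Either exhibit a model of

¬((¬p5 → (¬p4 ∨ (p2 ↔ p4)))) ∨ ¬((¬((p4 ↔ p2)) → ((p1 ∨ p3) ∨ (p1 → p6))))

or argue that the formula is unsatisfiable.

p1 = True, p2 = False, p3 = True, p4 = True, p5 = False, p6 = False

  ¬((¬p5 → (¬p4 ∨ (p2 ↔ p4)))) ∨ ¬((¬((p4 ↔ p2)) → ((p1 ∨ p3) ∨ (p1 → p6)))) = True
    ¬((¬p5 → (¬p4 ∨ (p2 ↔ p4)))) = True
      ¬p5 → (¬p4 ∨ (p2 ↔ p4)) = False
        ¬p5 = True
        ¬p4 ∨ (p2 ↔ p4) = False
          ¬p4 = False
          p2 ↔ p4 = False
    ¬((¬((p4 ↔ p2)) → ((p1 ∨ p3) ∨ (p1 → p6)))) = False
      ¬((p4 ↔ p2)) → ((p1 ∨ p3) ∨ (p1 → p6)) = True
        ¬((p4 ↔ p2)) = True
          p4 ↔ p2 = False
        (p1 ∨ p3) ∨ (p1 → p6) = True
          p1 ∨ p3 = True
          p1 → p6 = False
The formula evaluates to True.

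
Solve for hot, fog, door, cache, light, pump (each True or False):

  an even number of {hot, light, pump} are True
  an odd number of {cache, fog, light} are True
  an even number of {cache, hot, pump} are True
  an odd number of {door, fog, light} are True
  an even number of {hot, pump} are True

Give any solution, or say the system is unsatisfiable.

hot = True; fog = True; door = False; cache = False; light = False; pump = True

{hot, light, pump}: 2 true → even ✓
{cache, fog, light}: 1 true → odd ✓
{cache, hot, pump}: 2 true → even ✓
{door, fog, light}: 1 true → odd ✓
{hot, pump}: 2 true → even ✓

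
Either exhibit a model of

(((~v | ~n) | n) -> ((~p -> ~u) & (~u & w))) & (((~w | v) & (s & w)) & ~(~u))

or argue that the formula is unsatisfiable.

UNSATISFIABLE

Case u = True: the formula simplifies to ~(((~v | ~n) | n)) & ((~w | v) & (s & w)).
  n = True: the conjunct ~(((~v | ~n) | n)) becomes ~((~v | True)) = False.
  n = False: the conjunct ~(((~v | ~n) | n)) becomes ~((True | False)) = False.
Case u = False: the conjunct ~(~u) becomes ~(~False) = False.
Both cases fail — unsatisfiable.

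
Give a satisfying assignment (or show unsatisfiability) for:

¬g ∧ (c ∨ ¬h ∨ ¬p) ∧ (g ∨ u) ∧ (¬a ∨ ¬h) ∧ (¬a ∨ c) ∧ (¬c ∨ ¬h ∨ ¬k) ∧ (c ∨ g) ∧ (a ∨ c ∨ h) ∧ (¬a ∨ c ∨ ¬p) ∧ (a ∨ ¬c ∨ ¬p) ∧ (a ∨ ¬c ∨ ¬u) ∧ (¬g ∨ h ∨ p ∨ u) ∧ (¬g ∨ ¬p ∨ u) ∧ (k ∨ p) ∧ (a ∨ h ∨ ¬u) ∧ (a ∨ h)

Unit clause (¬g) forces g = False.
In (g ∨ u) only u is left, so u = True.
In (c ∨ g) only c is left, so c = True.
In (a ∨ ¬c ∨ ¬u) only a is left, so a = True.
In (¬a ∨ ¬h) only ¬h is left, so h = False.
Set k = False.
  then (k ∨ p) forces p = True.
All clauses satisfied.

g=F; h=F; k=F; c=T; p=T; a=T; u=T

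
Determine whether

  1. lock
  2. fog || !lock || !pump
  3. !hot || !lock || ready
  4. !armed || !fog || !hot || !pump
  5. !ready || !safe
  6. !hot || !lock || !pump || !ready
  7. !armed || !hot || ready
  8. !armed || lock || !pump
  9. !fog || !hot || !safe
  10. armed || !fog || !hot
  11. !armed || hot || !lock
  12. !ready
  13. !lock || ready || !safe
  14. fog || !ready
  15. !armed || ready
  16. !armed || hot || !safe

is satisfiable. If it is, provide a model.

fog = True, safe = False, ready = False, lock = True, hot = False, pump = False, armed = False

Unit clause (lock) forces lock = True.
Unit clause (!ready) forces ready = False.
In (!lock || ready || !safe) only !safe is left, so safe = False.
In (!armed || ready) only !armed is left, so armed = False.
In (!hot || !lock || ready) only !hot is left, so hot = False.
Set fog = True.
Set pump = False.
All clauses satisfied.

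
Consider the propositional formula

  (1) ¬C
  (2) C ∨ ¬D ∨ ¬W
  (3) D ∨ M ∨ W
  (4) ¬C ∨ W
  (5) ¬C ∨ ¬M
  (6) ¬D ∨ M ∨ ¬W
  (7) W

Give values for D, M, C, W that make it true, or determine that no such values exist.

D = False, M = True, C = False, W = True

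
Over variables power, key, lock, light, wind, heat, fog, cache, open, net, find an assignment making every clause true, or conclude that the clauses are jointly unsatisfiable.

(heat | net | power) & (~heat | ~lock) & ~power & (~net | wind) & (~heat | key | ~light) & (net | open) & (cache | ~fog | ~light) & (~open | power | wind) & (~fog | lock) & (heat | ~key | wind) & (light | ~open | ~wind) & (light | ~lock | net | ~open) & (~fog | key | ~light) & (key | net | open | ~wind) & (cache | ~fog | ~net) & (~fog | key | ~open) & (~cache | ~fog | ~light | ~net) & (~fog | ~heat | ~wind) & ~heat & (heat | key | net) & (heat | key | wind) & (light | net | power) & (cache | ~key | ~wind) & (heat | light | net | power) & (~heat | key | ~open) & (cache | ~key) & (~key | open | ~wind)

Unit clause (~power) forces power = False.
Unit clause (~heat) forces heat = False.
In (heat | net | power) only net is left, so net = True.
In (~net | wind) only wind is left, so wind = True.
Set key = False.
Set lock = False.
  then (~fog | lock) forces fog = False.
Set light = True.
Set cache = True.
Set open = False.
All clauses satisfied.

power = False, key = False, lock = False, light = True, wind = True, heat = False, fog = False, cache = True, open = False, net = True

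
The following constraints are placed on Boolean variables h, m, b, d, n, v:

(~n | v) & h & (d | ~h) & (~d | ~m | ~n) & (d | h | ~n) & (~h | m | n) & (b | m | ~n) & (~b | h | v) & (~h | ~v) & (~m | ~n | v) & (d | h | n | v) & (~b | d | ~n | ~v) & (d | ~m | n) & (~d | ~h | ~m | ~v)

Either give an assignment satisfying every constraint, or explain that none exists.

Unit clause (h) forces h = True.
In (d | ~h) only d is left, so d = True.
In (~h | ~v) only ~v is left, so v = False.
In (~n | v) only ~n is left, so n = False.
In (~h | m | n) only m is left, so m = True.
Set b = True.
All clauses satisfied.

h = True; m = True; b = True; d = True; n = False; v = False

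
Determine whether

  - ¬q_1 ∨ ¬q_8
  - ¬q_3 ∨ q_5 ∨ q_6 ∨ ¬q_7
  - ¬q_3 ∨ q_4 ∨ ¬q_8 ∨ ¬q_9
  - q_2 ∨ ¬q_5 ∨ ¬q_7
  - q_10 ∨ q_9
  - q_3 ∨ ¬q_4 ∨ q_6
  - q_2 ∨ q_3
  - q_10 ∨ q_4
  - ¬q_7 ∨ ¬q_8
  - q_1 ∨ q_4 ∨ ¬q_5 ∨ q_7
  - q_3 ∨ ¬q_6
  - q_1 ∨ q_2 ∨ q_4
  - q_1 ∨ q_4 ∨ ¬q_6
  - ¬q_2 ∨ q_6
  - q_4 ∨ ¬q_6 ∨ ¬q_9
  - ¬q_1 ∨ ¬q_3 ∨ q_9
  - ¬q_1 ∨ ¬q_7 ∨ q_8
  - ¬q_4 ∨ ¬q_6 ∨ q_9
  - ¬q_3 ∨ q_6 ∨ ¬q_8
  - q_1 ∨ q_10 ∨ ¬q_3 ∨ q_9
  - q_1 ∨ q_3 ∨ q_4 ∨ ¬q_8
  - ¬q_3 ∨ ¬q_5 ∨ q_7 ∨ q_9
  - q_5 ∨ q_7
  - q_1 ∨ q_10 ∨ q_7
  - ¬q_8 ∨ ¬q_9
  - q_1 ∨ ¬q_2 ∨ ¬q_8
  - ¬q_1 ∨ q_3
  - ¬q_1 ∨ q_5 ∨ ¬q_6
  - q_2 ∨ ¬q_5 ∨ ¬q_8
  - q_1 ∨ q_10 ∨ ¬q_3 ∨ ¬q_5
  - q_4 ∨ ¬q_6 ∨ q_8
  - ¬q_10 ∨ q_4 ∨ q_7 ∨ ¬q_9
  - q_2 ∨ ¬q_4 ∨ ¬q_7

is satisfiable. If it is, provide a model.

q_1 = True, q_2 = False, q_3 = True, q_4 = True, q_5 = True, q_6 = True, q_7 = False, q_8 = False, q_9 = True, q_10 = True

Set q_1 = True.
  then (¬q_1 ∨ ¬q_8) forces q_8 = False.
  then (¬q_1 ∨ ¬q_7 ∨ q_8) forces q_7 = False.
  then (q_5 ∨ q_7) forces q_5 = True.
  then (¬q_1 ∨ q_3) forces q_3 = True.
  then (¬q_1 ∨ ¬q_3 ∨ q_9) forces q_9 = True.
Set q_2 = False.
Set q_4 = True.
Set q_6 = True.
Set q_10 = True.
All clauses satisfied.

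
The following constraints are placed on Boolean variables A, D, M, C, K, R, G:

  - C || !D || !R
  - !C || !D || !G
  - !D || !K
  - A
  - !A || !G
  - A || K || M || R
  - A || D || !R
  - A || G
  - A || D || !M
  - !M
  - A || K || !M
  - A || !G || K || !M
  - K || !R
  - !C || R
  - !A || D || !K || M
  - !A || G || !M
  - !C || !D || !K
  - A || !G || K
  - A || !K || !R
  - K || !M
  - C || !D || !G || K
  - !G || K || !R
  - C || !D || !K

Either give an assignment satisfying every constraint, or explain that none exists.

Unit clause (A) forces A = True.
In (!A || !G) only !G is left, so G = False.
Unit clause (!M) forces M = False.
Set D = False.
  then (!A || D || !K || M) forces K = False.
  then (K || !R) forces R = False.
  then (!C || R) forces C = False.
All clauses satisfied.

A: True, D: False, M: False, C: False, K: False, R: False, G: False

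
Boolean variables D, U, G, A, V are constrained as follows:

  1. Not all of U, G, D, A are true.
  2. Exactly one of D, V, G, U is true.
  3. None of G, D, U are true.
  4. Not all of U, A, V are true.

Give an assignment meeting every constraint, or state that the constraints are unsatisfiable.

D = False; U = False; G = False; A = False; V = True

  (1) {U, G, D, A}: 0/4 true — not all ✓
  (2) {D, V, G, U}: 1 true — exactly one ✓
  (3) {G, D, U}: 0 true — none ✓
  (4) {U, A, V}: 1/3 true — not all ✓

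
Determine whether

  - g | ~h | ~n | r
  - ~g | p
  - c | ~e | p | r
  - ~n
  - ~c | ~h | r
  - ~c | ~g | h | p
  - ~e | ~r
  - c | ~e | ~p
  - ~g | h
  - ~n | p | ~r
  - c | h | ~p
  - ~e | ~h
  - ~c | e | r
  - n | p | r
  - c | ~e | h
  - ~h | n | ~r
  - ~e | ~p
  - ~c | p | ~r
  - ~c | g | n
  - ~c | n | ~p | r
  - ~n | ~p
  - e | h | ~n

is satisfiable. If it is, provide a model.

Unit clause (~n) forces n = False.
Set p = True.
  then (~e | ~p) forces e = False.
Set c = False.
  then (c | h | ~p) forces h = True.
  then (~h | n | ~r) forces r = False.
Set g = True.
All clauses satisfied.

n = False, p = True, c = False, h = True, e = False, g = True, r = False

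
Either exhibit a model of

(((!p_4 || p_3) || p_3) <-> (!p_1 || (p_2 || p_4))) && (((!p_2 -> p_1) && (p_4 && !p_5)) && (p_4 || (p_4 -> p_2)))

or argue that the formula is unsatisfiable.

p_1=T, p_2=T, p_3=T, p_4=T, p_5=F

  ((!p_4 || p_3) || p_3) <-> (!p_1 || (p_2 || p_4)) = True
    (!p_4 || p_3) || p_3 = True
      !p_4 || p_3 = True
        !p_4 = False
    !p_1 || (p_2 || p_4) = True
      !p_1 = False
      p_2 || p_4 = True
  ((!p_2 -> p_1) && (p_4 && !p_5)) && (p_4 || (p_4 -> p_2)) = True
    (!p_2 -> p_1) && (p_4 && !p_5) = True
      !p_2 -> p_1 = True
        !p_2 = False
      p_4 && !p_5 = True
        !p_5 = True
    p_4 || (p_4 -> p_2) = True
      p_4 -> p_2 = True
Both conjuncts True, so the formula holds.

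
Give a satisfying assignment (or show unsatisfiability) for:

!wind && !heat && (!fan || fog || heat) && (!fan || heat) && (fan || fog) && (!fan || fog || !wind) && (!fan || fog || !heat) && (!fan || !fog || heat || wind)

Unit clause (!wind) forces wind = False.
Unit clause (!heat) forces heat = False.
In (!fan || heat) only !fan is left, so fan = False.
In (fan || fog) only fog is left, so fog = True.
All clauses satisfied.

fan = False, heat = False, wind = False, fog = True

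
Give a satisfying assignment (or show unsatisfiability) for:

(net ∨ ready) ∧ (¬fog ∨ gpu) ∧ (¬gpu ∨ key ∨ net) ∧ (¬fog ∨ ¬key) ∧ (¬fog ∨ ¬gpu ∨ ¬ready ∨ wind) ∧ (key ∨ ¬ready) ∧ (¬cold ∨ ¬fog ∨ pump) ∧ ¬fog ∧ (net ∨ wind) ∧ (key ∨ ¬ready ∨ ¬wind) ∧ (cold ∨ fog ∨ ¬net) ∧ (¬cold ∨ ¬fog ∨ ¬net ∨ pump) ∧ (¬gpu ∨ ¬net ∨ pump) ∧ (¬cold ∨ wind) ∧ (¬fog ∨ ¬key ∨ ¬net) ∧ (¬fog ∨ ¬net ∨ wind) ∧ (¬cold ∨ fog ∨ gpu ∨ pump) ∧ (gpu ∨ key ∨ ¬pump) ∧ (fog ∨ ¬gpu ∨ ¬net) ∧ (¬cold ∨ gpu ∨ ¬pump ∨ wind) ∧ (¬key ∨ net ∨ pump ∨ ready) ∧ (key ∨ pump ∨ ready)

cold = True, key = True, wind = True, net = True, gpu = False, pump = True, fog = False, ready = False

Unit clause (¬fog) forces fog = False.
Set cold = True.
  then (¬cold ∨ wind) forces wind = True.
Try key = False:
  (key ∨ ¬ready) forces ready = False.
  (net ∨ ready) forces net = True.
  (fog ∨ ¬gpu ∨ ¬net) forces gpu = False.
  (¬cold ∨ fog ∨ gpu ∨ pump) forces pump = True.
  clause (gpu ∨ key ∨ ¬pump) is falsified — backtrack.
So key = True.
Set net = True.
  then (fog ∨ ¬gpu ∨ ¬net) forces gpu = False.
  then (¬cold ∨ fog ∨ gpu ∨ pump) forces pump = True.
Set ready = False.
All clauses satisfied.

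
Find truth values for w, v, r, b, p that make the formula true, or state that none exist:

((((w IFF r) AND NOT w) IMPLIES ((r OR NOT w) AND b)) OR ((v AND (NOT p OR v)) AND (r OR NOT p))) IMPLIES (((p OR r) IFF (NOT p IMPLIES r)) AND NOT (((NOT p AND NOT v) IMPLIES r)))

w = False; v = False; r = False; b = False; p = False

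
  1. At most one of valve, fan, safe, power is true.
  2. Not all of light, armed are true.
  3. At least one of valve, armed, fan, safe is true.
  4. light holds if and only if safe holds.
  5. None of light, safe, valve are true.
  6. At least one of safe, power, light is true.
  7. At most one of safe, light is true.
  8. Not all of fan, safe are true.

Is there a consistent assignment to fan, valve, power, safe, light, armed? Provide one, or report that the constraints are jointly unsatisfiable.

fan = False, valve = False, power = True, safe = False, light = False, armed = True

  (1) {valve, fan, safe, power}: 1 true — at most one ✓
  (2) {light, armed}: 1/2 true — not all ✓
  (3) {valve, armed, fan, safe}: 1 true — at least one ✓
  (4) light=F, safe=F — same ✓
  (5) {light, safe, valve}: 0 true — none ✓
  (6) {safe, power, light}: 1 true — at least one ✓
  (7) {safe, light}: 0 true — at most one ✓
  (8) {fan, safe}: 0/2 true — not all ✓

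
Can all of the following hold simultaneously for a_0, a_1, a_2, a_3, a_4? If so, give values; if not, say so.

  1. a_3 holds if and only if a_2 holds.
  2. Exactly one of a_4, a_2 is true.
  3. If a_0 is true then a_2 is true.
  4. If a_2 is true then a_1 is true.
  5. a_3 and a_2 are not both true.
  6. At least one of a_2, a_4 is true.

a_0: False, a_1: True, a_2: False, a_3: False, a_4: True

  (1) a_3=F, a_2=F — same ✓
  (2) {a_4, a_2}: 1 true — exactly one ✓
  (3) a_0=F ⇒ a_2: vacuous ✓
  (4) a_2=F ⇒ a_1: vacuous ✓
  (5) a_3=F, a_2=F — not both ✓
  (6) {a_2, a_4}: 1 true — at least one ✓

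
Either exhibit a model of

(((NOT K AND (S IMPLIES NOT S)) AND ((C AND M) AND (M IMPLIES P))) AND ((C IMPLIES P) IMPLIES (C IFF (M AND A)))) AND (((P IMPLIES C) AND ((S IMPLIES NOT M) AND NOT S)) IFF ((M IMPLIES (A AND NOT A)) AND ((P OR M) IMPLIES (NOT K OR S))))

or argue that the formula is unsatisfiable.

Case S = True: the conjunct S IMPLIES NOT S becomes True IMPLIES NOT True = False.
Case S = False: the formula simplifies to ((NOT K AND ((C AND M) AND (M IMPLIES P))) AND ((C IMPLIES P) IMPLIES (C IFF (M AND A)))) AND ((P IMPLIES C) IFF ((M IMPLIES (A AND NOT A)) AND ((P OR M) IMPLIES NOT K))).
  M = True: simplifies to ((NOT K AND (C AND P)) AND ((C IMPLIES P) IMPLIES (C IFF A))) AND ((P IMPLIES C) IFF ((A AND NOT A) AND NOT K)).
    C = True: simplifies to ((NOT K AND P) AND (P IMPLIES A)) AND ((A AND NOT A) AND NOT K).
      A = True: the conjunct NOT A is False.
      A = False: the conjunct A is False.
    C = False: the conjunct C is False.
  M = False: the conjunct M is False.
Both cases fail — unsatisfiable.

UNSATISFIABLE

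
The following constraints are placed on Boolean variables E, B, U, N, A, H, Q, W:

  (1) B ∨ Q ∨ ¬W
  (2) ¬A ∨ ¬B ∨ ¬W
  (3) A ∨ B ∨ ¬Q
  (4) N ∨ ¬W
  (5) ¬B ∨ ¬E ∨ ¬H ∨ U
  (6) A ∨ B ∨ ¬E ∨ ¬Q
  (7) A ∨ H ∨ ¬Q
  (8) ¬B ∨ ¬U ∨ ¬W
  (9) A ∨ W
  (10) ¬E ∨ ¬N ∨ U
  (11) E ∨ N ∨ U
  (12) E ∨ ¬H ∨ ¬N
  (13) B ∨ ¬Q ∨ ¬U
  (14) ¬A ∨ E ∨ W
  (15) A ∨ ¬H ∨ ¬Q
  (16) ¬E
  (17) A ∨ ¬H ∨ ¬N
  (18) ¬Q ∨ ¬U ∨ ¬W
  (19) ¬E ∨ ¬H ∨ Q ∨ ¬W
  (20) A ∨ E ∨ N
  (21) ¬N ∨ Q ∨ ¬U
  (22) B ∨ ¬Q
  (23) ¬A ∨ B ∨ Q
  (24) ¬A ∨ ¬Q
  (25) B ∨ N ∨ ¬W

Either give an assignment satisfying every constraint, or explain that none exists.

E=F, B=T, U=F, N=T, A=F, H=F, Q=F, W=T

Unit clause (¬E) forces E = False.
Try B = False:
  (B ∨ ¬Q) forces Q = False.
  (B ∨ Q ∨ ¬W) forces W = False.
  (A ∨ W) forces A = True.
  clause (¬A ∨ E ∨ W) is falsified — backtrack.
So B = True.
Set U = False.
  then (E ∨ N ∨ U) forces N = True.
  then (E ∨ ¬H ∨ ¬N) forces H = False.
Set A = False.
  then (A ∨ H ∨ ¬Q) forces Q = False.
  then (A ∨ W) forces W = True.
All clauses satisfied.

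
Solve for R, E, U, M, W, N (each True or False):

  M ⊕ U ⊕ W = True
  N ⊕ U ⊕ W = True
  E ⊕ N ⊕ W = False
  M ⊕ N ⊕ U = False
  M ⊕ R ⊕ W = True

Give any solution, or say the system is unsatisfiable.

R: False, E: True, U: False, M: False, W: True, N: False

M ⊕ U ⊕ W = F ⊕ F ⊕ T = True ✓
N ⊕ U ⊕ W = F ⊕ F ⊕ T = True ✓
E ⊕ N ⊕ W = T ⊕ F ⊕ T = False ✓
M ⊕ N ⊕ U = F ⊕ F ⊕ F = False ✓
M ⊕ R ⊕ W = F ⊕ F ⊕ T = True ✓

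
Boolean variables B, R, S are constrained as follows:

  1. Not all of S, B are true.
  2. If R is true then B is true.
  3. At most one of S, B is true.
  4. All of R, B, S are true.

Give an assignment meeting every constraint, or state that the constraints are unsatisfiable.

Case B = True:
  (1) with B=T forces S = False.
  Constraint (4) is violated (S=F) — contradiction.
Case B = False:
  Constraint (4) is violated (B=F) — contradiction.
Both cases fail — unsatisfiable.

Unsatisfiable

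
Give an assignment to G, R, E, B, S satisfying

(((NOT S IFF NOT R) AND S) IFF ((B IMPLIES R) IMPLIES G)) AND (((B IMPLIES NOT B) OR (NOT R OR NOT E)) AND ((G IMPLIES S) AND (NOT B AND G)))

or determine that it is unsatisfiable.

G: True, R: True, E: True, B: False, S: True

  ((NOT S IFF NOT R) AND S) IFF ((B IMPLIES R) IMPLIES G) = True
    (NOT S IFF NOT R) AND S = True
      NOT S IFF NOT R = True
        NOT S = False
        NOT R = False
    (B IMPLIES R) IMPLIES G = True
      B IMPLIES R = True
  ((B IMPLIES NOT B) OR (NOT R OR NOT E)) AND ((G IMPLIES S) AND (NOT B AND G)) = True
    (B IMPLIES NOT B) OR (NOT R OR NOT E) = True
      B IMPLIES NOT B = True
        NOT B = True
      NOT R OR NOT E = False
        NOT R = False
        NOT E = False
    (G IMPLIES S) AND (NOT B AND G) = True
      G IMPLIES S = True
      NOT B AND G = True
        NOT B = True
Both conjuncts True, so the formula holds.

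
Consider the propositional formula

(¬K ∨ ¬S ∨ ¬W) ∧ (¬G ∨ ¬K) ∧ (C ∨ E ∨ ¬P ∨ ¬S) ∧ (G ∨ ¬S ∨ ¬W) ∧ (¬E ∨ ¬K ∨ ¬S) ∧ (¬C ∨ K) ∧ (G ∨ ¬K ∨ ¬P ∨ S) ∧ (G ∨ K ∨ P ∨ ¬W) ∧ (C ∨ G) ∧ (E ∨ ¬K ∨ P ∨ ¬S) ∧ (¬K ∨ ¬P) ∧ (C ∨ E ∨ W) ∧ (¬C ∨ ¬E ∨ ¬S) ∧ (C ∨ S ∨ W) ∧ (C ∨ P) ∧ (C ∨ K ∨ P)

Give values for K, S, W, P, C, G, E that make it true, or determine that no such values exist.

Set K = False.
  then (¬C ∨ K) forces C = False.
  then (C ∨ G) forces G = True.
  then (C ∨ P) forces P = True.
Set S = True.
  then (C ∨ E ∨ ¬P ∨ ¬S) forces E = True.
Set W = False.
All clauses satisfied.

K: False, S: True, W: False, P: True, C: False, G: True, E: True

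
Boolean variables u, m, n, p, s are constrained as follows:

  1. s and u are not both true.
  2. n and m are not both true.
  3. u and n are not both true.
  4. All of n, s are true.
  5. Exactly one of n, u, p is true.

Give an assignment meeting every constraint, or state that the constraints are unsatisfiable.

u = False, m = False, n = True, p = False, s = True

  (1) s=T, u=F — not both ✓
  (2) n=T, m=F — not both ✓
  (3) u=F, n=T — not both ✓
  (4) {n, s}: all 2 true ✓
  (5) {n, u, p}: 1 true — exactly one ✓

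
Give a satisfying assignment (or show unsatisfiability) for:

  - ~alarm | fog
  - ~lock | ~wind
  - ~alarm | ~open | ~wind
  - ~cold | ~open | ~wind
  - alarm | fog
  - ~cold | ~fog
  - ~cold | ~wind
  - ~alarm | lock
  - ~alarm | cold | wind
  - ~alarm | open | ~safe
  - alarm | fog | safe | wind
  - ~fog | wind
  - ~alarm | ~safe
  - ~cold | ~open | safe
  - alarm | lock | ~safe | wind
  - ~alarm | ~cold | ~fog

open=F, alarm=F, safe=T, wind=T, fog=T, lock=F, cold=F

Set open = False.
Try alarm = True:
  (~alarm | fog) forces fog = True.
  (~cold | ~fog) forces cold = False.
  (~alarm | lock) forces lock = True.
  (~lock | ~wind) forces wind = False.
  clause (~alarm | cold | wind) is falsified — backtrack.
So alarm = False.
  then (alarm | fog) forces fog = True.
  then (~cold | ~fog) forces cold = False.
  then (~fog | wind) forces wind = True.
  then (~lock | ~wind) forces lock = False.
Set safe = True.
All clauses satisfied.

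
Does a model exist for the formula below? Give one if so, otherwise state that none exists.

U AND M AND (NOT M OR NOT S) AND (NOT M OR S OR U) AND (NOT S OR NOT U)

Unit clause (U) forces U = True.
Unit clause (M) forces M = True.
In (NOT M OR NOT S) only NOT S is left, so S = False.
Check each clause:
  (U): U holds.
  (M): M holds.
  (NOT M OR NOT S): NOT S holds.
  (NOT M OR S OR U): U holds.
  (NOT S OR NOT U): NOT S holds.
All clauses satisfied.

S=F; U=T; M=T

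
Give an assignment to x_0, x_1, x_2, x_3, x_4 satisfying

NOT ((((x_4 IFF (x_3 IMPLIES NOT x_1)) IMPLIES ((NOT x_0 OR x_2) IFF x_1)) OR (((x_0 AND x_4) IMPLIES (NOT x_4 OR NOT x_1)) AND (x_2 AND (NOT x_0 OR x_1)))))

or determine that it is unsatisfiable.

x_0 = False, x_1 = False, x_2 = False, x_3 = False, x_4 = True

  NOT ((((x_4 IFF (x_3 IMPLIES NOT x_1)) IMPLIES ((NOT x_0 OR x_2) IFF x_1)) OR (((x_0 AND x_4) IMPLIES (NOT x_4 OR NOT x_1)) AND (x_2 AND (NOT x_0 OR x_1))))) = True
    ((x_4 IFF (x_3 IMPLIES NOT x_1)) IMPLIES ((NOT x_0 OR x_2) IFF x_1)) OR (((x_0 AND x_4) IMPLIES (NOT x_4 OR NOT x_1)) AND (x_2 AND (NOT x_0 OR x_1))) = False
      (x_4 IFF (x_3 IMPLIES NOT x_1)) IMPLIES ((NOT x_0 OR x_2) IFF x_1) = False
        x_4 IFF (x_3 IMPLIES NOT x_1) = True
          x_3 IMPLIES NOT x_1 = True
            NOT x_1 = True
        (NOT x_0 OR x_2) IFF x_1 = False
          NOT x_0 OR x_2 = True
            NOT x_0 = True
      ((x_0 AND x_4) IMPLIES (NOT x_4 OR NOT x_1)) AND (x_2 AND (NOT x_0 OR x_1)) = False
        (x_0 AND x_4) IMPLIES (NOT x_4 OR NOT x_1) = True
          x_0 AND x_4 = False
          NOT x_4 OR NOT x_1 = True
            NOT x_4 = False
            NOT x_1 = True
        x_2 AND (NOT x_0 OR x_1) = False
          NOT x_0 OR x_1 = True
            NOT x_0 = True
The formula evaluates to True.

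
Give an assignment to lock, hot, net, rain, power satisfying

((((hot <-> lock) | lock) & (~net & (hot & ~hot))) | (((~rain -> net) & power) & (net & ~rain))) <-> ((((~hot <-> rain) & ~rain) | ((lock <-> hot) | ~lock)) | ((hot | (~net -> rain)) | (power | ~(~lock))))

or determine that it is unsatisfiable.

lock=T; hot=T; net=T; rain=F; power=T

  ((((hot <-> lock) | lock) & (~net & (hot & ~hot))) | (((~rain -> net) & power) & (net & ~rain))) <-> ((((~hot <-> rain) & ~rain) | ((lock <-> hot) | ~lock)) | ((hot | (~net -> rain)) | (power | ~(~lock)))) = True
    (((hot <-> lock) | lock) & (~net & (hot & ~hot))) | (((~rain -> net) & power) & (net & ~rain)) = True
      ((hot <-> lock) | lock) & (~net & (hot & ~hot)) = False
        (hot <-> lock) | lock = True
          hot <-> lock = True
        ~net & (hot & ~hot) = False
          ~net = False
          hot & ~hot = False
            ~hot = False
      ((~rain -> net) & power) & (net & ~rain) = True
        (~rain -> net) & power = True
          ~rain -> net = True
            ~rain = True
        net & ~rain = True
          ~rain = True
    (((~hot <-> rain) & ~rain) | ((lock <-> hot) | ~lock)) | ((hot | (~net -> rain)) | (power | ~(~lock))) = True
      ((~hot <-> rain) & ~rain) | ((lock <-> hot) | ~lock) = True
        (~hot <-> rain) & ~rain = True
          ~hot <-> rain = True
            ~hot = False
          ~rain = True
        (lock <-> hot) | ~lock = True
          lock <-> hot = True
          ~lock = False
      (hot | (~net -> rain)) | (power | ~(~lock)) = True
        hot | (~net -> rain) = True
          ~net -> rain = True
            ~net = False
        power | ~(~lock) = True
          ~(~lock) = True
            ~lock = False
The formula evaluates to True.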